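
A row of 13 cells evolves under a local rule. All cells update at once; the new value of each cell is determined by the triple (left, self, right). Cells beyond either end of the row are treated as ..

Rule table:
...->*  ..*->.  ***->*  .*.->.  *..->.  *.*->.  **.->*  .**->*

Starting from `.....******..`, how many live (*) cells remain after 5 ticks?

11

****.******.*
****.******..
****.******.*  (repeats tick 1; period 2)
tick 5: ****.******.*
count of *: 11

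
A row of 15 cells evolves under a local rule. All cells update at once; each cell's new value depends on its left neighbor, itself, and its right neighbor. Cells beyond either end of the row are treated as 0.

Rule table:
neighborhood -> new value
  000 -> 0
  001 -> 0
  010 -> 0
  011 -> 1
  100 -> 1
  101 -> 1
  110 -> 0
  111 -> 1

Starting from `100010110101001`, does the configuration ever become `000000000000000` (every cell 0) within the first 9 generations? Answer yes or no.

no

010001101010100
001001010101010
000100101010101
000010010101010
000001001010101
000000100101010
000000010010101
000000001001010
000000000100101
generation 9 is 000000000100101, still not uniform 0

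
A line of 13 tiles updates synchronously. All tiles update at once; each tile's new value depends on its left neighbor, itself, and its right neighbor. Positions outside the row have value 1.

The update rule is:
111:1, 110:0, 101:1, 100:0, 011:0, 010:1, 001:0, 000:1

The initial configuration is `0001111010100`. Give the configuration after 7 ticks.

0111011100011

0100110111100
1100001011000
1001101100010
0000010001011
0111010101101
1010111110010
0111011100011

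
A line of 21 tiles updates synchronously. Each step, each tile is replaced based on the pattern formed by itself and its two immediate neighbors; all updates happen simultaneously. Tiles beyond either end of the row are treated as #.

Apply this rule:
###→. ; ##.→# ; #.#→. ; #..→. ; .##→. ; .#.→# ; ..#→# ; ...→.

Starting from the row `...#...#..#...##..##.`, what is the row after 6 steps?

.#.#.#.#..#.##.#.#.#.

step 1: ..##..##.##..#.#.#.#.
step 2: .#.#.#.#..#.##.#.#.#.
step 3: .#.#.#.#.##..#.#.#.#.
step 4: .#.#.#.#..#.##.#.#.#.  (repeats step 2; period 2)
step 6: .#.#.#.#..#.##.#.#.#.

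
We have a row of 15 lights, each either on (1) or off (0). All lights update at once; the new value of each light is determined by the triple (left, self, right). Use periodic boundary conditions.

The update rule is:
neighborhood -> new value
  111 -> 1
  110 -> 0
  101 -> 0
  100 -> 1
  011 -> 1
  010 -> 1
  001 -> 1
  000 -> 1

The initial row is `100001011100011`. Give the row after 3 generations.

generation 1: 011111011011111
generation 2: 011110010011110
generation 3: 111101111111101

111101111111101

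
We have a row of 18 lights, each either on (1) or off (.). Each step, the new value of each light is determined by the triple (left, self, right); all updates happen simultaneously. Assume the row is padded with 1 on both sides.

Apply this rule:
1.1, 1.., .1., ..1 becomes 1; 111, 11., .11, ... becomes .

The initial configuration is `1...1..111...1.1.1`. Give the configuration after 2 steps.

111....1.111.....1

step 1: .1.1111...1.11111.
step 2: 111....1.111.....1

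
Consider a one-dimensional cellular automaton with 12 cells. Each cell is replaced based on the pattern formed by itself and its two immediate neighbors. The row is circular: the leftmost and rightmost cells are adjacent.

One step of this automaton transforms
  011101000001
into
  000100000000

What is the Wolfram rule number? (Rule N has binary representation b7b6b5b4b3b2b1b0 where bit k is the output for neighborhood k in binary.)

position 2: 111 → 0  (bit 7 = 0)
position 3: 110 → 1  (bit 6 = 1)
position 0: 101 → 0  (bit 5 = 0)
position 6: 100 → 0  (bit 4 = 0)
position 1: 011 → 0  (bit 3 = 0)
position 5: 010 → 0  (bit 2 = 0)
position 10: 001 → 0  (bit 1 = 0)
position 7: 000 → 0  (bit 0 = 0)
bits b7..b0 = 01000000 = 64

64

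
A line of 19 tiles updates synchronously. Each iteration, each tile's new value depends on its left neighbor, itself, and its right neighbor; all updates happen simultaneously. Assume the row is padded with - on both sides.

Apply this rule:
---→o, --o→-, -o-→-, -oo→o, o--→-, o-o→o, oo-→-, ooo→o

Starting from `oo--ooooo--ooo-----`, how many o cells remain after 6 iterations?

iteration 1: o---oooo---oo--oooo
iteration 2: --o-ooo--o-o---ooo-
iteration 3: o--ooo----o--o-oo--
iteration 4: ---oo--oo-----oo--o
iteration 5: oo-o---o--ooo-o----
iteration 6: o-o--o----oo-o--ooo
count of o: 9

9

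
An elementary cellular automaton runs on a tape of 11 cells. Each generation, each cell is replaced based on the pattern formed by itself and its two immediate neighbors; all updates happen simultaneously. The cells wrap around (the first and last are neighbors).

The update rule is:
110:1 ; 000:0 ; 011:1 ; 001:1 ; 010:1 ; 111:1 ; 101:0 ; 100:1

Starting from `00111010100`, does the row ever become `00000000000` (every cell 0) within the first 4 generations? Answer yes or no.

no

generation 1: 01111010110
generation 2: 11111010111
generation 3: 11111010111  (fixed point — unchanged through generation 4)
generation 4 is 11111010111, still not uniform 0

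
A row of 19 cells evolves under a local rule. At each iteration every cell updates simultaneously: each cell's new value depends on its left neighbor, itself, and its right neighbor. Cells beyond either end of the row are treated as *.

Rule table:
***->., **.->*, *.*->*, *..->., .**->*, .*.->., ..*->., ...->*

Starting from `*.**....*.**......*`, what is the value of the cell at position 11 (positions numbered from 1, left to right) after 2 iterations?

****.**..***.****.*
...****..*.***..***
position 11 holds .

.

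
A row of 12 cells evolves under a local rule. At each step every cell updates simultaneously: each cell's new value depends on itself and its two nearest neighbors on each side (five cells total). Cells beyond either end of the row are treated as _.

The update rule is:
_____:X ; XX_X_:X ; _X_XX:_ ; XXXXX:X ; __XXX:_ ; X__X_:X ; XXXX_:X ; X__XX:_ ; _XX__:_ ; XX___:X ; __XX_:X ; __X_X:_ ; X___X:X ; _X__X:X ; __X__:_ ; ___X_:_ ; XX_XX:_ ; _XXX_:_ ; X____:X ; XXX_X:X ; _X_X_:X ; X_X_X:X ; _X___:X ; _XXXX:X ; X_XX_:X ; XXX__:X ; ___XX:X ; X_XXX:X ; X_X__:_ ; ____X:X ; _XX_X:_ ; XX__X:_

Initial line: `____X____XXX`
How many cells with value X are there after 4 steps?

4

XXX__XXXX__X
__X___XXX_X_
X__XXX__XX_X
_X___X__X_X_
count of X: 4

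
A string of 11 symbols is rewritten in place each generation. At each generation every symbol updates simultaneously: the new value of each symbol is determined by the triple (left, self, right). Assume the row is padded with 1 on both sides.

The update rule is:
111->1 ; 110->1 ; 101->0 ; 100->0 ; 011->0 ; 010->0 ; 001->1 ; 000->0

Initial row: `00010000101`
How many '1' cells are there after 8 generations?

00100001000
01000010001
00000100010
00001000100
00010001001
00100010010
01000100100
00001001001
count of 1: 3

3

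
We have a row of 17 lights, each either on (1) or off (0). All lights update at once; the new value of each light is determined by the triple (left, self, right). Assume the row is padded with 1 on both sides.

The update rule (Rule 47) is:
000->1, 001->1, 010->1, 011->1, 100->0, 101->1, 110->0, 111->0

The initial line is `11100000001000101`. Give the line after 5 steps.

01110000111111001

00001111111011111
01111000000110000
11000011111100111
00011110000001100
01110000111111001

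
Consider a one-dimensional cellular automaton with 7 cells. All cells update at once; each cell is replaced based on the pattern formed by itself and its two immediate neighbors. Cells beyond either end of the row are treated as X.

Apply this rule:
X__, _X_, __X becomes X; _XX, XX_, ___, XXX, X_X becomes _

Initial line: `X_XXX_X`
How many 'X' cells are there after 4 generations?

4

_______
X_____X
_X___X_
_XX_XX_
count of X: 4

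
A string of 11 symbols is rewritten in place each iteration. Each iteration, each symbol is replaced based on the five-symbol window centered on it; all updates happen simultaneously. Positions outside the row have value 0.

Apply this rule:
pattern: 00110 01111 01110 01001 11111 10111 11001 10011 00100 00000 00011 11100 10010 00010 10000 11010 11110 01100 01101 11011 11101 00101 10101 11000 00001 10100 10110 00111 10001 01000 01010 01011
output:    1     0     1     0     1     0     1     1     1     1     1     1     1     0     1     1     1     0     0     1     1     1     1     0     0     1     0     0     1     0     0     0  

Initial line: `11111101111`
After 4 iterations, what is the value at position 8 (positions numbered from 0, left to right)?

00111110011
01001111110
01010011110
01010100110
position 8 holds 1

1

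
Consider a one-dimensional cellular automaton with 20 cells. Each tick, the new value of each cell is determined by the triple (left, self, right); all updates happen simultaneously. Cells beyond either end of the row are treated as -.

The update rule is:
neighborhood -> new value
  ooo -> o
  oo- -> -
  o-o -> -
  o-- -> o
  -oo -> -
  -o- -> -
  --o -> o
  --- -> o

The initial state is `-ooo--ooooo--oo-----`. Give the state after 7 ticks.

ooo--ooo---oo-oooo-o

tick 1: o-o-oo-ooo-oo--ooooo
tick 2: --------o----oo-ooo-
tick 3: oooooooo-oooo----o-o
tick 4: -oooooo---oo-oooo---
tick 5: o-oooo-ooo----oo-ooo
tick 6: ---oo---o-oooo----o-
tick 7: ooo--ooo---oo-oooo-o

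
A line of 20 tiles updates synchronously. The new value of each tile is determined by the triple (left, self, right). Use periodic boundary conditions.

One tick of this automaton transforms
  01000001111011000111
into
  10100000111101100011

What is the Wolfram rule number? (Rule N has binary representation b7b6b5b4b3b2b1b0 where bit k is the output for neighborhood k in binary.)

position 8: 111 → 1  (bit 7 = 1)
position 10: 110 → 1  (bit 6 = 1)
position 0: 101 → 1  (bit 5 = 1)
position 2: 100 → 1  (bit 4 = 1)
position 7: 011 → 0  (bit 3 = 0)
position 1: 010 → 0  (bit 2 = 0)
position 6: 001 → 0  (bit 1 = 0)
position 3: 000 → 0  (bit 0 = 0)
bits b7..b0 = 11110000 = 240

240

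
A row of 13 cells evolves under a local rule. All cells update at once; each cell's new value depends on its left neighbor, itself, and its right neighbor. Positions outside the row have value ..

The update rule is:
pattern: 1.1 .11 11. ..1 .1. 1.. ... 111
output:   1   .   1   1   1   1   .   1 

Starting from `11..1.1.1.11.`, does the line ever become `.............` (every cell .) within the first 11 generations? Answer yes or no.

no

.111111111.11
1.111111111.1
11.1111111111
.11.111111111
1.11.11111111
11.11.1111111
.11.11.111111
1.11.11.11111
11.11.11.1111
.11.11.11.111
1.11.11.11.11
generation 11 is 1.11.11.11.11, still not uniform .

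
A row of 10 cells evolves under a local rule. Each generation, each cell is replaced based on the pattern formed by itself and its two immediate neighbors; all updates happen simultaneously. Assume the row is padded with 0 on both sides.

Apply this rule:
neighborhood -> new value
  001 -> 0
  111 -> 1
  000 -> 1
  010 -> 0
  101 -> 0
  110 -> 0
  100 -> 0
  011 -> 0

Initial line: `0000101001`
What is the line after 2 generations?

0100111111

1110000000
0100111111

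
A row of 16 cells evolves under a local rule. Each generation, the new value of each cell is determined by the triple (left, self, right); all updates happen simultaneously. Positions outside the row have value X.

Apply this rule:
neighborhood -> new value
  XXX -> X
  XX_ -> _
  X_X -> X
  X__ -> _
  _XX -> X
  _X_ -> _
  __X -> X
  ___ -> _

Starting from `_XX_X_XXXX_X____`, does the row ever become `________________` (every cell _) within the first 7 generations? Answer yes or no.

XX_X_XXXX_X____X
X_X_XXXX_X____XX
_X_XXXX_X____XXX
X_XXXX_X____XXXX
_XXXX_X____XXXXX
XXXX_X____XXXXXX
XXX_X____XXXXXXX
generation 7 is XXX_X____XXXXXXX, still not uniform _

no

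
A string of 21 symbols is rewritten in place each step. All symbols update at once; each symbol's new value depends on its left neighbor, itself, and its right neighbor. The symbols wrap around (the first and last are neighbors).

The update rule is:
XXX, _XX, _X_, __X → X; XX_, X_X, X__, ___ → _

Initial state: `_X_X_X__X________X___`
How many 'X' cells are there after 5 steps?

step 1: XX_X_X_XX_______XX___
step 2: X__X_X_X_______XX___X
step 3: __XX_X_X______XX___XX
step 4: _XX__X_X_____XX___XX_
step 5: XX__XX_X____XX___XX__
count of X: 9

9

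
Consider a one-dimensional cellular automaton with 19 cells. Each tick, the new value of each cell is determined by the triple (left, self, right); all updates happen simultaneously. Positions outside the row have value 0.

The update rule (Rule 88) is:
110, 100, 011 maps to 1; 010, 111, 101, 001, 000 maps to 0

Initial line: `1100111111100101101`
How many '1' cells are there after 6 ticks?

7

1110100000110001100
1010010000111001110
0001001000101101011
0000100100001100011
0000010010001110011
0000001001001011011
count of 1: 7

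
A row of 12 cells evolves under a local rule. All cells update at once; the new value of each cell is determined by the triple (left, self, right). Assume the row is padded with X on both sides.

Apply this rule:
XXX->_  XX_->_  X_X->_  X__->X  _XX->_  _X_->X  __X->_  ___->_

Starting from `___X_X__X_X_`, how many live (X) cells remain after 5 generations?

generation 1: X__X_XX_X_X_
generation 2: _X_X____X_X_
generation 3: _X_XX___X_X_
generation 4: _X___X__X_X_
generation 5: _XX__XX_X_X_
count of X: 6

6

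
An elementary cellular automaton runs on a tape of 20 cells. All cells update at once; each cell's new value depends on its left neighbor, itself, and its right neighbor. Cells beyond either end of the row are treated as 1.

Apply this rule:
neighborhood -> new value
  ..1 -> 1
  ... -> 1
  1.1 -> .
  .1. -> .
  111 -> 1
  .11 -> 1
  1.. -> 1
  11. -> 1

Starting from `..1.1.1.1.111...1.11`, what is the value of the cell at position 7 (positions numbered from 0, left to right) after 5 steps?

11........111111..11
11111111111111111111
11111111111111111111  (fixed point — unchanged through step 5)
position 7 holds 1

1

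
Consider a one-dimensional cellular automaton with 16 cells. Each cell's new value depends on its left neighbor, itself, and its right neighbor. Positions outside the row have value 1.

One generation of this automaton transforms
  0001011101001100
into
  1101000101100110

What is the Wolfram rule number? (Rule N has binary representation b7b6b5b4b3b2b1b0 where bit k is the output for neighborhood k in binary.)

85

position 6: 111 → 0  (bit 7 = 0)
position 7: 110 → 1  (bit 6 = 1)
position 4: 101 → 0  (bit 5 = 0)
position 0: 100 → 1  (bit 4 = 1)
position 5: 011 → 0  (bit 3 = 0)
position 3: 010 → 1  (bit 2 = 1)
position 2: 001 → 0  (bit 1 = 0)
position 1: 000 → 1  (bit 0 = 1)
bits b7..b0 = 01010101 = 85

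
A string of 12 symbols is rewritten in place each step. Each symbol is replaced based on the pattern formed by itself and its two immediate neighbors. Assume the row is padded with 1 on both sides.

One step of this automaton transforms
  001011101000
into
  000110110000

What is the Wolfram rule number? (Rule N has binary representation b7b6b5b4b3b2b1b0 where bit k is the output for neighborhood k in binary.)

position 5: 111 → 0  (bit 7 = 0)
position 6: 110 → 1  (bit 6 = 1)
position 3: 101 → 1  (bit 5 = 1)
position 0: 100 → 0  (bit 4 = 0)
position 4: 011 → 1  (bit 3 = 1)
position 2: 010 → 0  (bit 2 = 0)
position 1: 001 → 0  (bit 1 = 0)
position 10: 000 → 0  (bit 0 = 0)
bits b7..b0 = 01101000 = 104

104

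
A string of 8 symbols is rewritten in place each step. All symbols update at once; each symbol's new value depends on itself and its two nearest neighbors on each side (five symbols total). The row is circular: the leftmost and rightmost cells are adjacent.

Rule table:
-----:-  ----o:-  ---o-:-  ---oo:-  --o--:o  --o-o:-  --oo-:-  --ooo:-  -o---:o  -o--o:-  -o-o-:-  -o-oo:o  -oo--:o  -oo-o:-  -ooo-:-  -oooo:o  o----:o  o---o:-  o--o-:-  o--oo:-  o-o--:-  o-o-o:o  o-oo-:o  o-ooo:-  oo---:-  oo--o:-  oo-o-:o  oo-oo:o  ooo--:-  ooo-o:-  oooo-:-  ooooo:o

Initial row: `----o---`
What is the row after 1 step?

----ooo-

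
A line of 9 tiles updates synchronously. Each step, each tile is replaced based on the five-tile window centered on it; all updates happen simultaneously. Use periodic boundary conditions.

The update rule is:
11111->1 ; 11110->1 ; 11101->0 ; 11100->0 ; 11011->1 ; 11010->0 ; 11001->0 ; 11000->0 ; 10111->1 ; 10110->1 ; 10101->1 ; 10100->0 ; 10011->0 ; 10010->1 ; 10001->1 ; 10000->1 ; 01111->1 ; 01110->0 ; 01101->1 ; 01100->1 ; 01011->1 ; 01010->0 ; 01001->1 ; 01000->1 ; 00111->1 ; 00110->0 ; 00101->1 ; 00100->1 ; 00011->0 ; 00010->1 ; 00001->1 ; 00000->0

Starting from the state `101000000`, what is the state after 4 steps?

100110011
000010010
101111111
011111111

011111111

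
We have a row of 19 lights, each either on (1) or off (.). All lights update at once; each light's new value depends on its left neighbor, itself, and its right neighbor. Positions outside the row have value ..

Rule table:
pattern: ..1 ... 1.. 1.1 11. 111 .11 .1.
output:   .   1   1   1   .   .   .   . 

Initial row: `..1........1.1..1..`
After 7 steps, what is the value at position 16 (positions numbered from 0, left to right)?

1

step 1: 1..1111111..1.1..11
step 2: .1........1..1.1...
step 3: ..1111111..1..1.111
step 4: 1........1..1..1...
step 5: .1111111..1..1..111
step 6: ........1..1..1....
step 7: 1111111..1..1..1111
position 16 holds 1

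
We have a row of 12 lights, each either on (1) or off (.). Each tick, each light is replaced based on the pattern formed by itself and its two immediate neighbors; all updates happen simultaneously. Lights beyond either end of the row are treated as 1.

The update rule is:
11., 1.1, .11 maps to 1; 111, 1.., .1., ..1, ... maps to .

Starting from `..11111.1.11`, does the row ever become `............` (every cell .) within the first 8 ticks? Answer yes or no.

yes

..1...11.11.
......111111
......1.....
............
all cells are . at tick 4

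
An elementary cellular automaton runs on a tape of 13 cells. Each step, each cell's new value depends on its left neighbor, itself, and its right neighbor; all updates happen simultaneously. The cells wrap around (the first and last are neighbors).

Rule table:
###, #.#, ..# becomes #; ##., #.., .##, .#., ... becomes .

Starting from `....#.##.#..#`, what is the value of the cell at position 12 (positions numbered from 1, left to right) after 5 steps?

...#.#..#..#.
..#.#..#..#..
.#.#..#..#...
#.#..#..#....
.#..#..#....#
position 12 holds .

.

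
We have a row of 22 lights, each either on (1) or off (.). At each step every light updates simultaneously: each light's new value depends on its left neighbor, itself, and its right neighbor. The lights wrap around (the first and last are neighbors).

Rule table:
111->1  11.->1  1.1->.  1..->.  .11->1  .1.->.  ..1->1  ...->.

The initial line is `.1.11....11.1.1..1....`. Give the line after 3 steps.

1..11...111.....1.....
..111..1111....1.....1
.1111.11111...1.....1.

.1111.11111...1.....1.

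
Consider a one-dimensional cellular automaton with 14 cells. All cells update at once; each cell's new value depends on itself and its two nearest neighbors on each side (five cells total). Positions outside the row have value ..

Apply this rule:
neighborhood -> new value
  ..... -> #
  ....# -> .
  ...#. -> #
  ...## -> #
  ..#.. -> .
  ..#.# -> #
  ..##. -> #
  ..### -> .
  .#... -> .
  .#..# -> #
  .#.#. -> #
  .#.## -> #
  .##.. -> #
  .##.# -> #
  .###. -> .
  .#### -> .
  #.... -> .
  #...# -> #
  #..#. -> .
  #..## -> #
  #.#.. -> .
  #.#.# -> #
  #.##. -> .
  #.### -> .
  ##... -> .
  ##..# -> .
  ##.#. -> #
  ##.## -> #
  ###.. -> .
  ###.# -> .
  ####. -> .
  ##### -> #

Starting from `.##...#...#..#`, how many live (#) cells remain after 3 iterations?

7

###.##..##.#..
...#.#.####...
#.#####......#
count of #: 7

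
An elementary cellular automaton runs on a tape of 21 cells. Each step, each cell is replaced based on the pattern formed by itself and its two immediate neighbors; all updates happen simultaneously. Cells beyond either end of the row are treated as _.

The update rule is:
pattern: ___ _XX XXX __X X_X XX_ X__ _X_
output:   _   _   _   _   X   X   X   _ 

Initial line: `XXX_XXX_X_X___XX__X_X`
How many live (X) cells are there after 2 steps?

9

step 1: __XX__XX_X_X___XX__X_
step 2: ___XX__XX_X_X___XX__X
count of X: 9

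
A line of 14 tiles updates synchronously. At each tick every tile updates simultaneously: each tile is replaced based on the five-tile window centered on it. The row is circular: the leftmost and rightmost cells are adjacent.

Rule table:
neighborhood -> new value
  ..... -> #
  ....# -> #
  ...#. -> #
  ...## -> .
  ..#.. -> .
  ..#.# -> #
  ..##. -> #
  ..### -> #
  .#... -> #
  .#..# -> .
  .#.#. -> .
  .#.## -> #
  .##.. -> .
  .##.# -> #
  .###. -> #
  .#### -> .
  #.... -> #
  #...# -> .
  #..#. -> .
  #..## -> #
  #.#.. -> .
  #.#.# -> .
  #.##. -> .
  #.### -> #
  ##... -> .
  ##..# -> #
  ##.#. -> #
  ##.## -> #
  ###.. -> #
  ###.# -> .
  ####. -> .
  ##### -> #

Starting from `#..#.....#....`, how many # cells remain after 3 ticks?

....#####.####
.##.#.#..##..#
#.##....##.#.#
count of #: 7

7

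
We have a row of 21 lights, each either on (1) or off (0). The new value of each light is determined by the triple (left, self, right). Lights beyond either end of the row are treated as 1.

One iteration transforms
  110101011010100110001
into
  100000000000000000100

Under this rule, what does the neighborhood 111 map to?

At position 0 the neighborhood is 111; the next row has 1 there.

1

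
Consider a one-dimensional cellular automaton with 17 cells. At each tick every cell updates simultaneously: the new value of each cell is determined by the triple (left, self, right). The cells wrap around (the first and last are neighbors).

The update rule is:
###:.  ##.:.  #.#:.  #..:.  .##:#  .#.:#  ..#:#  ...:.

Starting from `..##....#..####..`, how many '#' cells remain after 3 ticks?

.##....##.##.....
##....##..#......
#....##..##.....#
count of #: 6

6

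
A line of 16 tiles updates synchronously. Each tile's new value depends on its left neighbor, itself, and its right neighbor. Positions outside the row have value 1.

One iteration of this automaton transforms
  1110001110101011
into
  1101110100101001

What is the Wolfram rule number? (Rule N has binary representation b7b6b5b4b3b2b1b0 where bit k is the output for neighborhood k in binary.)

position 0: 111 → 1  (bit 7 = 1)
position 2: 110 → 0  (bit 6 = 0)
position 9: 101 → 0  (bit 5 = 0)
position 3: 100 → 1  (bit 4 = 1)
position 6: 011 → 0  (bit 3 = 0)
position 10: 010 → 1  (bit 2 = 1)
position 5: 001 → 1  (bit 1 = 1)
position 4: 000 → 1  (bit 0 = 1)
bits b7..b0 = 10010111 = 151

151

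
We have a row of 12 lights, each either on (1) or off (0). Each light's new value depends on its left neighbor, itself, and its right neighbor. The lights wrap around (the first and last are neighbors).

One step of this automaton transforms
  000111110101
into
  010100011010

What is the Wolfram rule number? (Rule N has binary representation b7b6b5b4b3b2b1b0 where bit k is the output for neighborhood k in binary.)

105

position 4: 111 → 0  (bit 7 = 0)
position 7: 110 → 1  (bit 6 = 1)
position 8: 101 → 1  (bit 5 = 1)
position 0: 100 → 0  (bit 4 = 0)
position 3: 011 → 1  (bit 3 = 1)
position 9: 010 → 0  (bit 2 = 0)
position 2: 001 → 0  (bit 1 = 0)
position 1: 000 → 1  (bit 0 = 1)
bits b7..b0 = 01101001 = 105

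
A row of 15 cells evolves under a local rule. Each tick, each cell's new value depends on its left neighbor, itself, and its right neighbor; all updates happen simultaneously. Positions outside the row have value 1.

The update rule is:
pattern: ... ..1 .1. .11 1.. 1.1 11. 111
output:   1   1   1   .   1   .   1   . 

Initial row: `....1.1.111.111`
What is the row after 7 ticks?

11111.1...1....
....1.111111111
11111..........
....11111111111
1111...........
...111111111111
111............

111............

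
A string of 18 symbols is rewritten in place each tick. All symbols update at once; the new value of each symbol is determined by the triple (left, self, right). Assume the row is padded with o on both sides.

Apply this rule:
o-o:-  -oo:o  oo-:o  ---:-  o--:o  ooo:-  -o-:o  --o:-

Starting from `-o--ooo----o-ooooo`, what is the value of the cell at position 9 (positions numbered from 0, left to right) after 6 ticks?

-oo-o-oo---o-o----
-oo-o-ooo--o-oo---
-oo-o-o-oo-o-ooo--
-oo-o-o-oo-o-o-oo-
-oo-o-o-oo-o-o-oo-  (fixed point — unchanged through tick 6)
position 9 holds o

o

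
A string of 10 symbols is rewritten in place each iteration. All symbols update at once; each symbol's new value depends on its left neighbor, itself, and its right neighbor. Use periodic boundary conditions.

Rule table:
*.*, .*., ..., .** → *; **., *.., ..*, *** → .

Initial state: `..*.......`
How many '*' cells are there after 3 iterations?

*.*.******
.****.....
.*....****
count of *: 5

5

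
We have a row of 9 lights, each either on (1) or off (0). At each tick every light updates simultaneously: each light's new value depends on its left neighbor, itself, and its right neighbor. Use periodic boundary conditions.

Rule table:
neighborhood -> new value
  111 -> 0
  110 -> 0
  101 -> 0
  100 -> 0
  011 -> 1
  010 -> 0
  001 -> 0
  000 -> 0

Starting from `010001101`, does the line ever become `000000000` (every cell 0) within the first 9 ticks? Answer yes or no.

yes

000001000
000000000
all cells are 0 at tick 2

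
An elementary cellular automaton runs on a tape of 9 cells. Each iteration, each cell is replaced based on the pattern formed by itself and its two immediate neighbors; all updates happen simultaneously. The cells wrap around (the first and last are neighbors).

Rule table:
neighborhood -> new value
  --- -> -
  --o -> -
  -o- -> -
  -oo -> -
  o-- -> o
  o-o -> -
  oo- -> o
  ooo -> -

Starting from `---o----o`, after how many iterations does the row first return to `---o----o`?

o---o----
-o---o---
--o---o--
---o---o-
----o---o
o----o---
-o----o--
--o----o-
---o----o

9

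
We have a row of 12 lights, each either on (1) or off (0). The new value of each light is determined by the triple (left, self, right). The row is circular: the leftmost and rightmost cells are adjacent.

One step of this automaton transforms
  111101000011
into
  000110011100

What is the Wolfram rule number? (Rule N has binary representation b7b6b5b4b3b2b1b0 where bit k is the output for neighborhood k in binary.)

position 0: 111 → 0  (bit 7 = 0)
position 3: 110 → 1  (bit 6 = 1)
position 4: 101 → 1  (bit 5 = 1)
position 6: 100 → 0  (bit 4 = 0)
position 10: 011 → 0  (bit 3 = 0)
position 5: 010 → 0  (bit 2 = 0)
position 9: 001 → 1  (bit 1 = 1)
position 7: 000 → 1  (bit 0 = 1)
bits b7..b0 = 01100011 = 99

99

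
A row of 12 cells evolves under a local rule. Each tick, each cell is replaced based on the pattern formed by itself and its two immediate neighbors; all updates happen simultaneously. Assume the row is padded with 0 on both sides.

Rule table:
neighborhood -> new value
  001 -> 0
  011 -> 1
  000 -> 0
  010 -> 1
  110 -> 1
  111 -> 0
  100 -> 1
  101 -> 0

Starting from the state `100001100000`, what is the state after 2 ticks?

110001110000
111001011000

111001011000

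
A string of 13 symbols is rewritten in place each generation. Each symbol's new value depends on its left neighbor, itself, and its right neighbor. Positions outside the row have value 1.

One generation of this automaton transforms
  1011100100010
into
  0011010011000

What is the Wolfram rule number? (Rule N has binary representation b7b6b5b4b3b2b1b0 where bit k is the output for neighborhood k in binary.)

153

position 3: 111 → 1  (bit 7 = 1)
position 0: 110 → 0  (bit 6 = 0)
position 1: 101 → 0  (bit 5 = 0)
position 5: 100 → 1  (bit 4 = 1)
position 2: 011 → 1  (bit 3 = 1)
position 7: 010 → 0  (bit 2 = 0)
position 6: 001 → 0  (bit 1 = 0)
position 9: 000 → 1  (bit 0 = 1)
bits b7..b0 = 10011001 = 153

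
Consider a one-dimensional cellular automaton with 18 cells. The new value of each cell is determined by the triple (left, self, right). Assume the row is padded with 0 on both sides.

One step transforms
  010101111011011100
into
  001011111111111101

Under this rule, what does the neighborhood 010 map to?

At position 1 the neighborhood is 010; the next row has 0 there.

0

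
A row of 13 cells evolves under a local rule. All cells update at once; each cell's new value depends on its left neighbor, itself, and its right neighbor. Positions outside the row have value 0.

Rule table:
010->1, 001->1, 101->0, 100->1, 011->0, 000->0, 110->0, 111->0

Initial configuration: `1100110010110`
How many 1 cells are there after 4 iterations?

4

0011001110001
0100110001011
1111001011000
0000111000100
count of 1: 4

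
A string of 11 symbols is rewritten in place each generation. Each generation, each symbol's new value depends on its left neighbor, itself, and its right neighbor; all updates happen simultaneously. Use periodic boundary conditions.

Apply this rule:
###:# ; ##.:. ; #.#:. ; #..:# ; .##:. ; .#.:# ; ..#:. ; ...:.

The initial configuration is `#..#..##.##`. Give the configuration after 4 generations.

...#...#..#

.#.##.....#
.#...#....#
.##..##...#
...#...#..#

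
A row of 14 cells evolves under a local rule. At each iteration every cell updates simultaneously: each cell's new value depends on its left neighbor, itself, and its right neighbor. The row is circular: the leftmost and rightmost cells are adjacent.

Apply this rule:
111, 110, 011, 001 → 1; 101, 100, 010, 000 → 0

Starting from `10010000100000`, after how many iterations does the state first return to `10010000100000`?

14

00100001000001
01000010000010
10000100000100
00001000001001
00010000010010
00100000100100
01000001001000
10000010010000
00000100100001
00001001000010
00010010000100
00100100001000
01001000010000
10010000100000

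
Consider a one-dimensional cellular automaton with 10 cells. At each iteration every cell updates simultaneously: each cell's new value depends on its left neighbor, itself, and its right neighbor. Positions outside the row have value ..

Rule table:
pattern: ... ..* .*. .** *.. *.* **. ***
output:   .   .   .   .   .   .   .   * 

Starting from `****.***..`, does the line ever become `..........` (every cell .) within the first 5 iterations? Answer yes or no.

yes

.**...*...
..........
all cells are . at iteration 2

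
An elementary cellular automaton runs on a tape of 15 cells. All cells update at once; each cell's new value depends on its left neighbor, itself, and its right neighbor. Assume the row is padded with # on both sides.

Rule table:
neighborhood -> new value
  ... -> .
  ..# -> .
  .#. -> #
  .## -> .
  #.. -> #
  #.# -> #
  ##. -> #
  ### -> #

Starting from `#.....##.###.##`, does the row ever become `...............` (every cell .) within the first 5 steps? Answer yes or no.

no

step 1: ##.....##.###.#
step 2: ###.....##.###.
step 3: ####.....##.###
step 4: #####.....##.##
step 5: ######.....##.#
step 5 is ######.....##.#, still not uniform .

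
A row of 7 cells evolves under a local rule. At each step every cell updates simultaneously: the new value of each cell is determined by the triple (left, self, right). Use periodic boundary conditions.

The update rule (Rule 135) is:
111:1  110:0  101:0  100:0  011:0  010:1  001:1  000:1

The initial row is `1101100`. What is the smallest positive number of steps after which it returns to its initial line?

4

0000001
0111111
0011110
1101100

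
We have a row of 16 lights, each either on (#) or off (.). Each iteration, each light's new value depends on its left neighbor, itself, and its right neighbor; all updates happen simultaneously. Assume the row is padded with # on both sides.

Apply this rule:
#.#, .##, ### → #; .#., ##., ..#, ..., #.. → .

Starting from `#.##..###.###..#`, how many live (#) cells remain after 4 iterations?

.##...##.###...#
##....#.###....#
#......###.....#
.......##......#
count of #: 3

3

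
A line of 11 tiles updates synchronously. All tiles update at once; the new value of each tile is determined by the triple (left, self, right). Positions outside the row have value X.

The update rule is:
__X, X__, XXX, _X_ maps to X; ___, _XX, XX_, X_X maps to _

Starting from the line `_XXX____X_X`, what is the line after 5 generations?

__X_X__XX__
XXX_XXX__XX
XX___X_XX_X
X_X_XX_____
__X___X___X

__X___X___X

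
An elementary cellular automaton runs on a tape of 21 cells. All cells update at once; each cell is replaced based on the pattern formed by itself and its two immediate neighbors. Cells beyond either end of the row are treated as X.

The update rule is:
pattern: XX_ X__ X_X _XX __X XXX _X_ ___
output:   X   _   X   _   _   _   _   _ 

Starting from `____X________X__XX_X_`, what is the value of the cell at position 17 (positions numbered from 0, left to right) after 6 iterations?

_

_________________XX_X
__________________XX_
___________________XX
_____________________
_____________________  (fixed point — unchanged through iteration 6)
position 17 holds _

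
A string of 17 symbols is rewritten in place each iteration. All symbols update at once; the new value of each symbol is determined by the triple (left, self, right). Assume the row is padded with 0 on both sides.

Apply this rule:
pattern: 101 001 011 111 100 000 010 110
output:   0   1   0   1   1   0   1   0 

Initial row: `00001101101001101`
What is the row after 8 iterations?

00010000001110001
00111000010101011
01010100110101000
11010111000101100
00010010101100010
00111110100010111
01011100110110010
11001011000001111

11001011000001111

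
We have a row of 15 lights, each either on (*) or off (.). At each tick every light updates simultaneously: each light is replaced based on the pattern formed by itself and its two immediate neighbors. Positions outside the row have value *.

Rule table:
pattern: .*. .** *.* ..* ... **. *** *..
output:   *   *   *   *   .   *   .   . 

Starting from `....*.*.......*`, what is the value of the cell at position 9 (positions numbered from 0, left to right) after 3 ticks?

.

...****......**
..**..*.....**.
.***.**....****
position 9 holds .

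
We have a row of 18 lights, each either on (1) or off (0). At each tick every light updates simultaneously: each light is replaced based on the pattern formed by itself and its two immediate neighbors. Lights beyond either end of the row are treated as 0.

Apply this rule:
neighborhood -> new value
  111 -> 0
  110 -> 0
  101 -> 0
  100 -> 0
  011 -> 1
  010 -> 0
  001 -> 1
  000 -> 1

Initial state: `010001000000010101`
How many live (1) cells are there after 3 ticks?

11

100110011111100000
001100110000001111
111001100111111000
count of 1: 11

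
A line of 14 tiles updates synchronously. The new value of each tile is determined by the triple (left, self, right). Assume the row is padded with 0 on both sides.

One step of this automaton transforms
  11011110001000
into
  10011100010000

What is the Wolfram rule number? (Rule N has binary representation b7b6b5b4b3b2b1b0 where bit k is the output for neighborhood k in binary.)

138

position 4: 111 → 1  (bit 7 = 1)
position 1: 110 → 0  (bit 6 = 0)
position 2: 101 → 0  (bit 5 = 0)
position 7: 100 → 0  (bit 4 = 0)
position 0: 011 → 1  (bit 3 = 1)
position 10: 010 → 0  (bit 2 = 0)
position 9: 001 → 1  (bit 1 = 1)
position 8: 000 → 0  (bit 0 = 0)
bits b7..b0 = 10001010 = 138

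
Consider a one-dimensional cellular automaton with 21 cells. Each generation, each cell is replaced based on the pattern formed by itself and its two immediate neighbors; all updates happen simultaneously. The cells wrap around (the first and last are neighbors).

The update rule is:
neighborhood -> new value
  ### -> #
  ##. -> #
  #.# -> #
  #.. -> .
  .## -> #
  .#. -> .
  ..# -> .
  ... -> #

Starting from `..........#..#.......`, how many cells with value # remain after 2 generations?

generation 1: #########......######
generation 2: #########.####.######
count of #: 19

19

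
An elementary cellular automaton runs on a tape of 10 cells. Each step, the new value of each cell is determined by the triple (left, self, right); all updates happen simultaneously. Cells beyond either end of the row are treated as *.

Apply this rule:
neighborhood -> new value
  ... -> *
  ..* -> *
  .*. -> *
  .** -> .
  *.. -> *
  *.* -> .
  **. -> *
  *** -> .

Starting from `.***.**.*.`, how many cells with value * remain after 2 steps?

step 1: ...*..*.*.
step 2: *******.*.
count of *: 8

8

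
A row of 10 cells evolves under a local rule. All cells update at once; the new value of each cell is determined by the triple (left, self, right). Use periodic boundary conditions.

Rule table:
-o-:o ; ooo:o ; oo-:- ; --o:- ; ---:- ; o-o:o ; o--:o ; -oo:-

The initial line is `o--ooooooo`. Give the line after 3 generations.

-o--oooooo
ooo--oooo-
-o-o--oo-o

-o-o--oo-o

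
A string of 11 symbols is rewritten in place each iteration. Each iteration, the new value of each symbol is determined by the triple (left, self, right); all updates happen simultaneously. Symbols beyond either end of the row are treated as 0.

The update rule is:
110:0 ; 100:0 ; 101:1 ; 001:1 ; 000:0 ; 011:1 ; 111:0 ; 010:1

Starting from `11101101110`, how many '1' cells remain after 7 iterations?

1

iteration 1: 10011011000
iteration 2: 10110110000
iteration 3: 11101100000
iteration 4: 10011000000
iteration 5: 10110000000
iteration 6: 11100000000
iteration 7: 10000000000
count of 1: 1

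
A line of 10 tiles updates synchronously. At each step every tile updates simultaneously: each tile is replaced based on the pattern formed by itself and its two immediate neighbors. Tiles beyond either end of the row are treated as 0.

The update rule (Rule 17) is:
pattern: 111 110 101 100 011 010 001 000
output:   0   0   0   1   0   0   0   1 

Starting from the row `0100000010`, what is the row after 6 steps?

0000010000

0011111001
1000000100
0111110011
0000001000
1111100111
0000010000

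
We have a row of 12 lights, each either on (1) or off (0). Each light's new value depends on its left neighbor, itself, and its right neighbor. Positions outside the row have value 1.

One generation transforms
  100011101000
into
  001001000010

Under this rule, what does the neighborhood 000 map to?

1

At position 2 the neighborhood is 000; the next row has 1 there.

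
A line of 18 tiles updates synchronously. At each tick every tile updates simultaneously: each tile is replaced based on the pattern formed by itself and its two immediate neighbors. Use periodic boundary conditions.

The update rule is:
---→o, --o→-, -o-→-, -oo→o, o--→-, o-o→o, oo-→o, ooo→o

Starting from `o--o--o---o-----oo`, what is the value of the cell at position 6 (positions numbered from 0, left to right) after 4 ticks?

o

o-------o---ooo-oo
o-ooooo---o-oooooo
ooooooo-o--ooooooo
oooooooo---ooooooo
position 6 holds o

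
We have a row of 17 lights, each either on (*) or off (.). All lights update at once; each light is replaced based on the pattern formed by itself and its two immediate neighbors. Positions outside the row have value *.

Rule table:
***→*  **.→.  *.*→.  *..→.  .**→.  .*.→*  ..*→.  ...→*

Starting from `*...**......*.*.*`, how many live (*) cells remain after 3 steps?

..*....****.*.*..
..*.**..**..*.*..
..*.........*.*..
count of *: 3

3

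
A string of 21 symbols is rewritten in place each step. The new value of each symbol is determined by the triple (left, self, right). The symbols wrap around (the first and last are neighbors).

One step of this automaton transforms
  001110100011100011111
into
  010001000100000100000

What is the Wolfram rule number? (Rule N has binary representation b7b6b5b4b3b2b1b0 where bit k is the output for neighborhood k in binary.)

position 3: 111 → 0  (bit 7 = 0)
position 4: 110 → 0  (bit 6 = 0)
position 5: 101 → 1  (bit 5 = 1)
position 0: 100 → 0  (bit 4 = 0)
position 2: 011 → 0  (bit 3 = 0)
position 6: 010 → 0  (bit 2 = 0)
position 1: 001 → 1  (bit 1 = 1)
position 8: 000 → 0  (bit 0 = 0)
bits b7..b0 = 00100010 = 34

34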